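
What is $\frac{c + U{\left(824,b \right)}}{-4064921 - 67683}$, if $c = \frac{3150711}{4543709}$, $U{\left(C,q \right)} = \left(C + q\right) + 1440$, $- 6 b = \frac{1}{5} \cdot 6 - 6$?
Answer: $- \frac{51468714271}{93886749941180} \approx -0.0005482$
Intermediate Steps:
$b = \frac{4}{5}$ ($b = - \frac{\frac{1}{5} \cdot 6 - 6}{6} = - \frac{\frac{6}{5} - 6}{6} = \left(- \frac{1}{6}\right) \left(- \frac{24}{5}\right) = \frac{4}{5} \approx 0.8$)
$U{\left(C,q \right)} = 1440 + C + q$
$c = \frac{3150711}{4543709}$ ($c = 3150711 \cdot \frac{1}{4543709} = \frac{3150711}{4543709} \approx 0.69342$)
$\frac{c + U{\left(824,b \right)}}{-4064921 - 67683} = \frac{\frac{3150711}{4543709} + \left(1440 + 824 + \frac{4}{5}\right)}{-4064921 - 67683} = \frac{\frac{3150711}{4543709} + \frac{11324}{5}}{-4064921 - 67683} = \frac{51468714271}{22718545 \left(-4132604\right)} = \frac{51468714271}{22718545} \left(- \frac{1}{4132604}\right) = - \frac{51468714271}{93886749941180}$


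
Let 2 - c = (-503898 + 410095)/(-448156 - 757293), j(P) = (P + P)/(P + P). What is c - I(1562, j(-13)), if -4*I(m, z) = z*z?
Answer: 10473829/4821796 ≈ 2.1722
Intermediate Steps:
j(P) = 1 (j(P) = (2*P)/((2*P)) = (2*P)*(1/(2*P)) = 1)
I(m, z) = -z²/4 (I(m, z) = -z*z/4 = -z²/4)
c = 2317095/1205449 (c = 2 - (-503898 + 410095)/(-448156 - 757293) = 2 - (-93803)/(-1205449) = 2 - (-93803)*(-1)/1205449 = 2 - 1*93803/1205449 = 2 - 93803/1205449 = 2317095/1205449 ≈ 1.9222)
c - I(1562, j(-13)) = 2317095/1205449 - (-1)*1²/4 = 2317095/1205449 - (-1)/4 = 2317095/1205449 - 1*(-¼) = 2317095/1205449 + ¼ = 10473829/4821796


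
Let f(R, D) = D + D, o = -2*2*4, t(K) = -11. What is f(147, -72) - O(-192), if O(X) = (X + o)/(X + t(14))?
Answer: -29440/203 ≈ -145.02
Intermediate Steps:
o = -16 (o = -4*4 = -16)
f(R, D) = 2*D
O(X) = (-16 + X)/(-11 + X) (O(X) = (X - 16)/(X - 11) = (-16 + X)/(-11 + X))
f(147, -72) - O(-192) = 2*(-72) - (-16 - 192)/(-11 - 192) = -144 - (-208)/(-203) = -144 - (-1)*(-208)/203 = -144 - 1*208/203 = -144 - 208/203 = -29440/203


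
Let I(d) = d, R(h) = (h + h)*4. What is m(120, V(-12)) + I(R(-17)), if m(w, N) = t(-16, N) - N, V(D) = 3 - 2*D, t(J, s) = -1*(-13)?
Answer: -150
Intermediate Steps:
R(h) = 8*h (R(h) = (2*h)*4 = 8*h)
t(J, s) = 13
m(w, N) = 13 - N
m(120, V(-12)) + I(R(-17)) = (13 - (3 - 2*(-12))) + 8*(-17) = (13 - (3 + 24)) - 136 = (13 - 1*27) - 136 = (13 - 27) - 136 = -14 - 136 = -150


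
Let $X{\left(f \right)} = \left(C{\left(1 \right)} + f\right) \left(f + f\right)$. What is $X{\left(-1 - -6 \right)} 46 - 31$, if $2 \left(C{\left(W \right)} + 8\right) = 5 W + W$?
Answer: $-31$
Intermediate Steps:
$C{\left(W \right)} = -8 + 3 W$ ($C{\left(W \right)} = -8 + \frac{5 W + W}{2} = -8 + \frac{6 W}{2} = -8 + 3 W$)
$X{\left(f \right)} = 2 f \left(-5 + f\right)$ ($X{\left(f \right)} = \left(\left(-8 + 3 \cdot 1\right) + f\right) \left(f + f\right) = \left(\left(-8 + 3\right) + f\right) 2 f = \left(-5 + f\right) 2 f = 2 f \left(-5 + f\right)$)
$X{\left(-1 - -6 \right)} 46 - 31 = 2 \left(-1 - -6\right) \left(-5 - -5\right) 46 - 31 = 2 \left(-1 + 6\right) \left(-5 + \left(-1 + 6\right)\right) 46 - 31 = 2 \cdot 5 \left(-5 + 5\right) 46 - 31 = 2 \cdot 5 \cdot 0 \cdot 46 - 31 = 0 \cdot 46 - 31 = 0 - 31 = -31$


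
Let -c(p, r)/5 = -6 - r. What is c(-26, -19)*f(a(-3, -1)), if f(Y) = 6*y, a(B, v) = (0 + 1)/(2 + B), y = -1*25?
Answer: 9750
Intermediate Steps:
y = -25
a(B, v) = 1/(2 + B)
c(p, r) = 30 + 5*r (c(p, r) = -5*(-6 - r) = 30 + 5*r)
f(Y) = -150 (f(Y) = 6*(-25) = -150)
c(-26, -19)*f(a(-3, -1)) = (30 + 5*(-19))*(-150) = (30 - 95)*(-150) = -65*(-150) = 9750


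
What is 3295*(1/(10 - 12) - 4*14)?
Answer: -372335/2 ≈ -1.8617e+5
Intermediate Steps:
3295*(1/(10 - 12) - 4*14) = 3295*(1/(-2) - 56) = 3295*(-½ - 56) = 3295*(-113/2) = -372335/2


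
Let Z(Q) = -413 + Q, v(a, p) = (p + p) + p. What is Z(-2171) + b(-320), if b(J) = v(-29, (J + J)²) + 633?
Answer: 1226849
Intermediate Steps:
v(a, p) = 3*p (v(a, p) = 2*p + p = 3*p)
b(J) = 633 + 12*J² (b(J) = 3*(J + J)² + 633 = 3*(2*J)² + 633 = 3*(4*J²) + 633 = 12*J² + 633 = 633 + 12*J²)
Z(-2171) + b(-320) = (-413 - 2171) + (633 + 12*(-320)²) = -2584 + (633 + 12*102400) = -2584 + (633 + 1228800) = -2584 + 1229433 = 1226849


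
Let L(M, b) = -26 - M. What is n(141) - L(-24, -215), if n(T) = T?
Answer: 143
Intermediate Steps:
n(141) - L(-24, -215) = 141 - (-26 - 1*(-24)) = 141 - (-26 + 24) = 141 - 1*(-2) = 141 + 2 = 143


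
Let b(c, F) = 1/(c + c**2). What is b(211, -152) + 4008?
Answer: 179285857/44732 ≈ 4008.0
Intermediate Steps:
b(211, -152) + 4008 = 1/(211*(1 + 211)) + 4008 = (1/211)/212 + 4008 = (1/211)*(1/212) + 4008 = 1/44732 + 4008 = 179285857/44732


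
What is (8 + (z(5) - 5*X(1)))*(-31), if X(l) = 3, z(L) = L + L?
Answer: -93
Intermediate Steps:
z(L) = 2*L
(8 + (z(5) - 5*X(1)))*(-31) = (8 + (2*5 - 5*3))*(-31) = (8 + (10 - 15))*(-31) = (8 - 5)*(-31) = 3*(-31) = -93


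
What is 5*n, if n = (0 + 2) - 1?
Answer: 5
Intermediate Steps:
n = 1 (n = 2 - 1 = 1)
5*n = 5*1 = 5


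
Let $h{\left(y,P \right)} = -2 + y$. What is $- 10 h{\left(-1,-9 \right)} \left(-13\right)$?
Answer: $-390$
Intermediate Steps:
$- 10 h{\left(-1,-9 \right)} \left(-13\right) = - 10 \left(-2 - 1\right) \left(-13\right) = \left(-10\right) \left(-3\right) \left(-13\right) = 30 \left(-13\right) = -390$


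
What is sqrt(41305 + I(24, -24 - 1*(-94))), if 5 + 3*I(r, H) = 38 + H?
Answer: sqrt(372054)/3 ≈ 203.32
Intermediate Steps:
I(r, H) = 11 + H/3 (I(r, H) = -5/3 + (38 + H)/3 = -5/3 + (38/3 + H/3) = 11 + H/3)
sqrt(41305 + I(24, -24 - 1*(-94))) = sqrt(41305 + (11 + (-24 - 1*(-94))/3)) = sqrt(41305 + (11 + (-24 + 94)/3)) = sqrt(41305 + (11 + (1/3)*70)) = sqrt(41305 + (11 + 70/3)) = sqrt(41305 + 103/3) = sqrt(124018/3) = sqrt(372054)/3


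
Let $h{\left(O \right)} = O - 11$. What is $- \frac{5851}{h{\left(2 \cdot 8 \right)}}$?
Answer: $- \frac{5851}{5} \approx -1170.2$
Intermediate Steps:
$h{\left(O \right)} = -11 + O$
$- \frac{5851}{h{\left(2 \cdot 8 \right)}} = - \frac{5851}{-11 + 2 \cdot 8} = - \frac{5851}{-11 + 16} = - \frac{5851}{5}$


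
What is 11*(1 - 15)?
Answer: -154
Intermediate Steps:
11*(1 - 15) = 11*(-14) = -154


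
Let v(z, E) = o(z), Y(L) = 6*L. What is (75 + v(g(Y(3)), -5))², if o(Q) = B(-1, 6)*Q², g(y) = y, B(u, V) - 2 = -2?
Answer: 5625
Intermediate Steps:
B(u, V) = 0 (B(u, V) = 2 - 2 = 0)
o(Q) = 0 (o(Q) = 0*Q² = 0)
v(z, E) = 0
(75 + v(g(Y(3)), -5))² = (75 + 0)² = 75² = 5625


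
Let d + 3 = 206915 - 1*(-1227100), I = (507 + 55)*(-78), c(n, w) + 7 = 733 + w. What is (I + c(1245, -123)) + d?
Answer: 1390779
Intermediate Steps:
c(n, w) = 726 + w (c(n, w) = -7 + (733 + w) = 726 + w)
I = -43836 (I = 562*(-78) = -43836)
d = 1434012 (d = -3 + (206915 - 1*(-1227100)) = -3 + (206915 + 1227100) = -3 + 1434015 = 1434012)
(I + c(1245, -123)) + d = (-43836 + (726 - 123)) + 1434012 = (-43836 + 603) + 1434012 = -43233 + 1434012 = 1390779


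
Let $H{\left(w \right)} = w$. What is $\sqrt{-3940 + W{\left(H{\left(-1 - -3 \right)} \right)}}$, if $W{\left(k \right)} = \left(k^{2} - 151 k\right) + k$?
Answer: $2 i \sqrt{1059} \approx 65.085 i$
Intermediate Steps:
$W{\left(k \right)} = k^{2} - 150 k$
$\sqrt{-3940 + W{\left(H{\left(-1 - -3 \right)} \right)}} = \sqrt{-3940 + \left(-1 - -3\right) \left(-150 - -2\right)} = \sqrt{-3940 + \left(-1 + 3\right) \left(-150 + \left(-1 + 3\right)\right)} = \sqrt{-3940 + 2 \left(-150 + 2\right)} = \sqrt{-3940 + 2 \left(-148\right)} = \sqrt{-3940 - 296} = \sqrt{-4236} = 2 i \sqrt{1059}$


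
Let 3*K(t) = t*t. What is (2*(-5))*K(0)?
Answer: 0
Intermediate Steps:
K(t) = t²/3 (K(t) = (t*t)/3 = t²/3)
(2*(-5))*K(0) = (2*(-5))*((⅓)*0²) = -10*0/3 = -10*0 = 0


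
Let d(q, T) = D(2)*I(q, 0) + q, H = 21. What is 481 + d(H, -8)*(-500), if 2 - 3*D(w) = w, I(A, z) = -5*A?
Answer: -10019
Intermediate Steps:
D(w) = ⅔ - w/3
d(q, T) = q (d(q, T) = (⅔ - ⅓*2)*(-5*q) + q = (⅔ - ⅔)*(-5*q) + q = 0*(-5*q) + q = 0 + q = q)
481 + d(H, -8)*(-500) = 481 + 21*(-500) = 481 - 10500 = -10019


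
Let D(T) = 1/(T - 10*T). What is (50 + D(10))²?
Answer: 20241001/8100 ≈ 2498.9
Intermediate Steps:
D(T) = -1/(9*T) (D(T) = 1/(-9*T) = -1/(9*T))
(50 + D(10))² = (50 - ⅑/10)² = (50 - ⅑*⅒)² = (50 - 1/90)² = (4499/90)² = 20241001/8100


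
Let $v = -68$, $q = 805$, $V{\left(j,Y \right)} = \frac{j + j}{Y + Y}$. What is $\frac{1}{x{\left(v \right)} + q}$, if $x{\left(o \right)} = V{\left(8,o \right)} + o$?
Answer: $\frac{17}{12527} \approx 0.0013571$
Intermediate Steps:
$V{\left(j,Y \right)} = \frac{j}{Y}$ ($V{\left(j,Y \right)} = \frac{2 j}{2 Y} = 2 j \frac{1}{2 Y} = \frac{j}{Y}$)
$x{\left(o \right)} = o + \frac{8}{o}$ ($x{\left(o \right)} = \frac{8}{o} + o = o + \frac{8}{o}$)
$\frac{1}{x{\left(v \right)} + q} = \frac{1}{\left(-68 + \frac{8}{-68}\right) + 805} = \frac{1}{\left(-68 + 8 \left(- \frac{1}{68}\right)\right) + 805} = \frac{1}{\left(-68 - \frac{2}{17}\right) + 805} = \frac{1}{- \frac{1158}{17} + 805} = \frac{1}{\frac{12527}{17}} = \frac{17}{12527}$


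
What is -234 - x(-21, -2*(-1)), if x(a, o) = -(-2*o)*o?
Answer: -242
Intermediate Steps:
x(a, o) = 2*o**2 (x(a, o) = -(-2)*o**2 = 2*o**2)
-234 - x(-21, -2*(-1)) = -234 - 2*(-2*(-1))**2 = -234 - 2*2**2 = -234 - 2*4 = -234 - 1*8 = -234 - 8 = -242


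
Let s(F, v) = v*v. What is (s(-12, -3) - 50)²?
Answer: 1681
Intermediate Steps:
s(F, v) = v²
(s(-12, -3) - 50)² = ((-3)² - 50)² = (9 - 50)² = (-41)² = 1681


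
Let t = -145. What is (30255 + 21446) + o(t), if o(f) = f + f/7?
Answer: 360747/7 ≈ 51535.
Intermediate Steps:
o(f) = 8*f/7 (o(f) = f + f*(⅐) = f + f/7 = 8*f/7)
(30255 + 21446) + o(t) = (30255 + 21446) + (8/7)*(-145) = 51701 - 1160/7 = 360747/7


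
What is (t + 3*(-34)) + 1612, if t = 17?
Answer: 1527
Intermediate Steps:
(t + 3*(-34)) + 1612 = (17 + 3*(-34)) + 1612 = (17 - 102) + 1612 = -85 + 1612 = 1527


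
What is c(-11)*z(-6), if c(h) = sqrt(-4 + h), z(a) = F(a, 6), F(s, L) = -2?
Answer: -2*I*sqrt(15) ≈ -7.746*I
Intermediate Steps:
z(a) = -2
c(-11)*z(-6) = sqrt(-4 - 11)*(-2) = sqrt(-15)*(-2) = (I*sqrt(15))*(-2) = -2*I*sqrt(15)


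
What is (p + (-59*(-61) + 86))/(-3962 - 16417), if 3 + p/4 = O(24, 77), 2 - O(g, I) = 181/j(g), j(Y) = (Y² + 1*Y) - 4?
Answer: -548288/3036471 ≈ -0.18057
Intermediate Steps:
j(Y) = -4 + Y + Y² (j(Y) = (Y² + Y) - 4 = (Y + Y²) - 4 = -4 + Y + Y²)
O(g, I) = 2 - 181/(-4 + g + g²)
p = -777/149 (p = -12 + 4*(2 - 181/(-4 + 24 + 24²)) = -12 + 4*(2 - 181/(-4 + 24 + 576)) = -12 + 4*(2 - 181/596) = -12 + 4*(1011/596) = -12 + 1011/149 = -777/149 ≈ -5.2148)
(p + (-59*(-61) + 86))/(-3962 - 16417) = (-777/149 + (-59*(-61) + 86))/(-3962 - 16417) = (-777/149 + (3599 + 86))/(-20379) = (-777/149 + 3685)*(-1/20379) = (548288/149)*(-1/20379) = -548288/3036471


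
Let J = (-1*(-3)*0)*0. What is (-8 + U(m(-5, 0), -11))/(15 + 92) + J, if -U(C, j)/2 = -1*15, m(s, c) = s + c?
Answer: 22/107 ≈ 0.20561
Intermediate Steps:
m(s, c) = c + s
U(C, j) = 30 (U(C, j) = -(-2)*15 = -2*(-15) = 30)
J = 0 (J = (3*0)*0 = 0*0 = 0)
(-8 + U(m(-5, 0), -11))/(15 + 92) + J = (-8 + 30)/(15 + 92) + 0 = 22/107 + 0 = 22/107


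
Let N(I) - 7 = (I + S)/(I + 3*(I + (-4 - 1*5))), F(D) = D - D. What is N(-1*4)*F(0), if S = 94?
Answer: 0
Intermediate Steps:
F(D) = 0
N(I) = 7 + (94 + I)/(-27 + 4*I) (N(I) = 7 + (I + 94)/(I + 3*(I + (-4 - 1*5))) = 7 + (94 + I)/(I + 3*(I + (-4 - 5))) = 7 + (94 + I)/(I + 3*(I - 9)) = 7 + (94 + I)/(I + 3*(-9 + I)) = 7 + (94 + I)/(I + (-27 + 3*I)) = 7 + (94 + I)/(-27 + 4*I))
N(-1*4)*F(0) = ((-95 + 29*(-1*4))/(-27 + 4*(-1*4)))*0 = ((-95 + 29*(-4))/(-27 + 4*(-4)))*0 = ((-95 - 116)/(-27 - 16))*0 = (-211/(-43))*0 = -1/43*(-211)*0 = (211/43)*0 = 0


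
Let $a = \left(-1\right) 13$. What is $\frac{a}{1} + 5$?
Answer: $-8$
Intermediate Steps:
$a = -13$
$\frac{a}{1} + 5 = - \frac{13}{1} + 5 = \left(-13\right) 1 + 5 = -13 + 5 = -8$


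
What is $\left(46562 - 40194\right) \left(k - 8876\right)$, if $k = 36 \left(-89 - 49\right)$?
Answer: $-88158592$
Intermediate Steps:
$k = -4968$ ($k = 36 \left(-138\right) = -4968$)
$\left(46562 - 40194\right) \left(k - 8876\right) = \left(46562 - 40194\right) \left(-4968 - 8876\right) = 6368 \left(-13844\right) = -88158592$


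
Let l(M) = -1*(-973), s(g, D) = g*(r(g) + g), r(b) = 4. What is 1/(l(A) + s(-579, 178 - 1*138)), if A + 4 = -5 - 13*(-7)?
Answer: 1/333898 ≈ 2.9949e-6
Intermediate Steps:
s(g, D) = g*(4 + g)
A = 82 (A = -4 + (-5 - 13*(-7)) = -4 + (-5 + 91) = -4 + 86 = 82)
l(M) = 973
1/(l(A) + s(-579, 178 - 1*138)) = 1/(973 - 579*(4 - 579)) = 1/(973 - 579*(-575)) = 1/(973 + 332925) = 1/333898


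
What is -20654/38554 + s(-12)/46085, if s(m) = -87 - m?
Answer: -95473114/177676109 ≈ -0.53734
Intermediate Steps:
-20654/38554 + s(-12)/46085 = -20654/38554 + (-87 - 1*(-12))/46085 = -20654*1/38554 + (-87 + 12)*(1/46085) = -10327/19277 - 75*1/46085 = -10327/19277 - 15/9217 = -95473114/177676109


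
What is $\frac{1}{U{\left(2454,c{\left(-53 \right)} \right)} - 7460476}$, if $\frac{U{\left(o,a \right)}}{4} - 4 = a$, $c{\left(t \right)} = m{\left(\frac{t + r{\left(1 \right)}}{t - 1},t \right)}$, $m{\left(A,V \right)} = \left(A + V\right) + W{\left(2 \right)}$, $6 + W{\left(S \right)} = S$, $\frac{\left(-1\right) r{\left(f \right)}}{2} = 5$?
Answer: $- \frac{3}{22382050} \approx -1.3404 \cdot 10^{-7}$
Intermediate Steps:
$r{\left(f \right)} = -10$ ($r{\left(f \right)} = \left(-2\right) 5 = -10$)
$W{\left(S \right)} = -6 + S$
$m{\left(A,V \right)} = -4 + A + V$ ($m{\left(A,V \right)} = \left(A + V\right) + \left(-6 + 2\right) = \left(A + V\right) - 4 = -4 + A + V$)
$c{\left(t \right)} = -4 + t + \frac{-10 + t}{-1 + t}$ ($c{\left(t \right)} = -4 + \frac{t - 10}{t - 1} + t = -4 + \frac{-10 + t}{-1 + t} + t = -4 + t + \frac{-10 + t}{-1 + t}$)
$U{\left(o,a \right)} = 16 + 4 a$
$\frac{1}{U{\left(2454,c{\left(-53 \right)} \right)} - 7460476} = \frac{1}{\left(16 + 4 \frac{-6 + \left(-53\right)^{2} - -212}{-1 - 53}\right) - 7460476} = \frac{1}{\left(16 + 4 \frac{-6 + 2809 + 212}{-54}\right) - 7460476} = \frac{1}{\left(16 + 4 \left(\left(- \frac{1}{54}\right) 3015\right)\right) - 7460476} = \frac{1}{\left(16 + 4 \left(- \frac{335}{6}\right)\right) - 7460476} = \frac{1}{\left(16 - \frac{670}{3}\right) - 7460476} = \frac{1}{- \frac{622}{3} - 7460476} = \frac{1}{- \frac{22382050}{3}} = - \frac{3}{22382050}$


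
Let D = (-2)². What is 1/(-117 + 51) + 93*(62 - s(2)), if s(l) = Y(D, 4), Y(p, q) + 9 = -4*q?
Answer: 534005/66 ≈ 8091.0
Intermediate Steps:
D = 4
Y(p, q) = -9 - 4*q
s(l) = -25 (s(l) = -9 - 4*4 = -9 - 16 = -25)
1/(-117 + 51) + 93*(62 - s(2)) = 1/(-117 + 51) + 93*(62 - 1*(-25)) = 1/(-66) + 93*(62 + 25) = -1/66 + 93*87 = -1/66 + 8091 = 534005/66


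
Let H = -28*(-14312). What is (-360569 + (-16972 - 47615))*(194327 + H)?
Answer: -252994604828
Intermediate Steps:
H = 400736
(-360569 + (-16972 - 47615))*(194327 + H) = (-360569 + (-16972 - 47615))*(194327 + 400736) = (-360569 - 64587)*595063 = -425156*595063 = -252994604828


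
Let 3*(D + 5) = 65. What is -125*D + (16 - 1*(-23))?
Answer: -6133/3 ≈ -2044.3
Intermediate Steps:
D = 50/3 (D = -5 + (1/3)*65 = -5 + 65/3 = 50/3 ≈ 16.667)
-125*D + (16 - 1*(-23)) = -125*50/3 + (16 - 1*(-23)) = -6250/3 + (16 + 23) = -6250/3 + 39 = -6133/3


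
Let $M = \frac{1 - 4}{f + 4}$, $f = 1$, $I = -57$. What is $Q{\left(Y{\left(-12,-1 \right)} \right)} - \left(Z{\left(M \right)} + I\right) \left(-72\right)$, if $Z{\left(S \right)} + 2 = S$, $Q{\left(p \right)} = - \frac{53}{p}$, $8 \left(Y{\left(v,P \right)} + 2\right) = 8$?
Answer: $- \frac{21191}{5} \approx -4238.2$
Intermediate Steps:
$Y{\left(v,P \right)} = -1$ ($Y{\left(v,P \right)} = -2 + \frac{1}{8} \cdot 8 = -2 + 1 = -1$)
$M = - \frac{3}{5}$ ($M = \frac{1 - 4}{1 + 4} = - \frac{3}{5} \approx -0.6$)
$Z{\left(S \right)} = -2 + S$
$Q{\left(Y{\left(-12,-1 \right)} \right)} - \left(Z{\left(M \right)} + I\right) \left(-72\right) = - \frac{53}{-1} - \left(\left(-2 - \frac{3}{5}\right) - 57\right) \left(-72\right) = \left(-53\right) \left(-1\right) - \left(- \frac{13}{5} - 57\right) \left(-72\right) = 53 - \left(- \frac{298}{5}\right) \left(-72\right) = 53 - \frac{21456}{5} = - \frac{21191}{5}$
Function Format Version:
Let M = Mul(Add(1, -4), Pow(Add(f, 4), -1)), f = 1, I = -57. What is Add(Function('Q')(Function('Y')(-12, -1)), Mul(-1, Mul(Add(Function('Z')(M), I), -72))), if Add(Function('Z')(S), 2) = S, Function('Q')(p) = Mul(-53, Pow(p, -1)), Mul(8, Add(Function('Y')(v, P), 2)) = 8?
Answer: Rational(-21191, 5) ≈ -4238.2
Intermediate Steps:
Function('Y')(v, P) = -1 (Function('Y')(v, P) = Add(-2, Mul(Rational(1, 8), 8)) = Add(-2, 1) = -1)
M = Rational(-3, 5) (M = Mul(Add(1, -4), Pow(Add(1, 4), -1)) = Mul(-3, Pow(5, -1)) = Mul(-3, Rational(1, 5)) = Rational(-3, 5) ≈ -0.60000)
Function('Z')(S) = Add(-2, S)
Add(Function('Q')(Function('Y')(-12, -1)), Mul(-1, Mul(Add(Function('Z')(M), I), -72))) = Add(Mul(-53, Pow(-1, -1)), Mul(-1, Mul(Add(Add(-2, Rational(-3, 5)), -57), -72))) = Add(Mul(-53, -1), Mul(-1, Mul(Add(Rational(-13, 5), -57), -72))) = Add(53, Mul(-1, Mul(Rational(-298, 5), -72))) = Add(53, Mul(-1, Rational(21456, 5))) = Add(53, Rational(-21456, 5)) = Rational(-21191, 5)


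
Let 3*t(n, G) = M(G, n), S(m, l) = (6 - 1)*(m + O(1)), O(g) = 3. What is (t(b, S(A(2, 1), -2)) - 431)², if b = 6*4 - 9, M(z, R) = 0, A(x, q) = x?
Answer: 185761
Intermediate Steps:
b = 15 (b = 24 - 9 = 15)
S(m, l) = 15 + 5*m (S(m, l) = (6 - 1)*(m + 3) = 5*(3 + m) = 15 + 5*m)
t(n, G) = 0 (t(n, G) = (⅓)*0 = 0)
(t(b, S(A(2, 1), -2)) - 431)² = (0 - 431)² = (-431)² = 185761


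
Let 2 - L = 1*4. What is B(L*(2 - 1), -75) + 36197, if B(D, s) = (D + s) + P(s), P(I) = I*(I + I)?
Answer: 47370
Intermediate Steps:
P(I) = 2*I² (P(I) = I*(2*I) = 2*I²)
L = -2 (L = 2 - 4 = -2)
B(D, s) = D + s + 2*s² (B(D, s) = (D + s) + 2*s² = D + s + 2*s²)
B(L*(2 - 1), -75) + 36197 = (-2*(2 - 1) - 75 + 2*(-75)²) + 36197 = (-2*1 - 75 + 2*5625) + 36197 = (-2 - 75 + 11250) + 36197 = 11173 + 36197 = 47370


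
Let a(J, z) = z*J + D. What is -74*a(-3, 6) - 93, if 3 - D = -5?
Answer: 647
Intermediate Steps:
D = 8 (D = 3 - 1*(-5) = 3 + 5 = 8)
a(J, z) = 8 + J*z (a(J, z) = z*J + 8 = J*z + 8 = 8 + J*z)
-74*a(-3, 6) - 93 = -74*(8 - 3*6) - 93 = -74*(8 - 18) - 93 = -74*(-10) - 93 = 740 - 93 = 647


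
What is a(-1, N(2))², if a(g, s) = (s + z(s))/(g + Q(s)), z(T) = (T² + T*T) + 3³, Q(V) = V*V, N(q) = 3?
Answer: 36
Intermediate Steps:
Q(V) = V²
z(T) = 27 + 2*T² (z(T) = (T² + T²) + 27 = 2*T² + 27 = 27 + 2*T²)
a(g, s) = (27 + s + 2*s²)/(g + s²) (a(g, s) = (s + (27 + 2*s²))/(g + s²) = (27 + s + 2*s²)/(g + s²))
a(-1, N(2))² = ((27 + 3 + 2*3²)/(-1 + 3²))² = ((27 + 3 + 2*9)/(-1 + 9))² = ((27 + 3 + 18)/8)² = ((⅛)*48)² = 6² = 36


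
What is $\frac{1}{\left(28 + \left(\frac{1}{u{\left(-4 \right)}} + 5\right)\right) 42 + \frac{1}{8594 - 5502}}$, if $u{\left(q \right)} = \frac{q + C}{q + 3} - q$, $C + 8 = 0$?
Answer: $\frac{6184}{8587259} \approx 0.00072014$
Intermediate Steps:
$C = -8$ ($C = -8 + 0 = -8$)
$u{\left(q \right)} = - q + \frac{-8 + q}{3 + q}$ ($u{\left(q \right)} = \frac{q - 8}{q + 3} - q = \frac{-8 + q}{3 + q} - q = - q + \frac{-8 + q}{3 + q}$)
$\frac{1}{\left(28 + \left(\frac{1}{u{\left(-4 \right)}} + 5\right)\right) 42 + \frac{1}{8594 - 5502}} = \frac{1}{\left(28 + \left(\frac{1}{\frac{1}{3 - 4} \left(-8 - \left(-4\right)^{2} - -8\right)} + 5\right)\right) 42 + \frac{1}{8594 - 5502}} = \frac{1}{\left(28 + \left(\frac{1}{\frac{1}{-1} \left(-8 - 16 + 8\right)} + 5\right)\right) 42 + \frac{1}{3092}} = \frac{1}{\left(28 + \left(\frac{1}{\left(-1\right) \left(-8 - 16 + 8\right)} + 5\right)\right) 42 + \frac{1}{3092}} = \frac{1}{\left(28 + \left(\frac{1}{\left(-1\right) \left(-16\right)} + 5\right)\right) 42 + \frac{1}{3092}} = \frac{1}{\left(28 + \left(\frac{1}{16} + 5\right)\right) 42 + \frac{1}{3092}} = \frac{1}{\left(28 + \frac{81}{16}\right) 42 + \frac{1}{3092}} = \frac{1}{\frac{529}{16} \cdot 42 + \frac{1}{3092}} = \frac{1}{\frac{11109}{8} + \frac{1}{3092}} = \frac{1}{\frac{8587259}{6184}} = \frac{6184}{8587259}$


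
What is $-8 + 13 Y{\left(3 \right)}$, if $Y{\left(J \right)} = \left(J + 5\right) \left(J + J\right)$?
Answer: $616$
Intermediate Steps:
$Y{\left(J \right)} = 2 J \left(5 + J\right)$ ($Y{\left(J \right)} = \left(5 + J\right) 2 J = 2 J \left(5 + J\right)$)
$-8 + 13 Y{\left(3 \right)} = -8 + 13 \cdot 2 \cdot 3 \left(5 + 3\right) = -8 + 13 \cdot 2 \cdot 3 \cdot 8 = -8 + 13 \cdot 48 = -8 + 624 = 616$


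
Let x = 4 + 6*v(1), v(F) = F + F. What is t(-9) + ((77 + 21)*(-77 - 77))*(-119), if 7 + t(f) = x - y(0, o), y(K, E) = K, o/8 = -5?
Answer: 1795957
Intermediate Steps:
o = -40 (o = 8*(-5) = -40)
v(F) = 2*F
x = 16 (x = 4 + 6*(2*1) = 4 + 6*2 = 4 + 12 = 16)
t(f) = 9 (t(f) = -7 + (16 - 1*0) = -7 + (16 + 0) = -7 + 16 = 9)
t(-9) + ((77 + 21)*(-77 - 77))*(-119) = 9 + ((77 + 21)*(-77 - 77))*(-119) = 9 + (98*(-154))*(-119) = 9 - 15092*(-119) = 9 + 1795948 = 1795957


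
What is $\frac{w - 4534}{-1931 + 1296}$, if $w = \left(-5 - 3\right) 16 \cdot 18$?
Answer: $\frac{6838}{635} \approx 10.769$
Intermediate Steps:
$w = -2304$ ($w = \left(-5 - 3\right) 16 \cdot 18 = \left(-8\right) 16 \cdot 18 = \left(-128\right) 18 = -2304$)
$\frac{w - 4534}{-1931 + 1296} = \frac{-2304 - 4534}{-1931 + 1296} = - \frac{6838}{-635} = \left(-6838\right) \left(- \frac{1}{635}\right) = \frac{6838}{635}$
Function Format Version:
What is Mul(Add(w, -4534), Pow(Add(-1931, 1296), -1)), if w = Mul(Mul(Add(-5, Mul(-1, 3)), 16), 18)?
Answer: Rational(6838, 635) ≈ 10.769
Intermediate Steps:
w = -2304 (w = Mul(Mul(Add(-5, -3), 16), 18) = Mul(Mul(-8, 16), 18) = Mul(-128, 18) = -2304)
Mul(Add(w, -4534), Pow(Add(-1931, 1296), -1)) = Mul(Add(-2304, -4534), Pow(Add(-1931, 1296), -1)) = Mul(-6838, Pow(-635, -1)) = Mul(-6838, Rational(-1, 635)) = Rational(6838, 635)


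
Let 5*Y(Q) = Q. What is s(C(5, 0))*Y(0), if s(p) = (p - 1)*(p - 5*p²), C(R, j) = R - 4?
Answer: 0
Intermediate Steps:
Y(Q) = Q/5
C(R, j) = -4 + R
s(p) = (-1 + p)*(p - 5*p²)
s(C(5, 0))*Y(0) = ((-4 + 5)*(-1 - 5*(-4 + 5)² + 6*(-4 + 5)))*((⅕)*0) = (1*(-1 - 5*1² + 6*1))*0 = (1*(-1 - 5*1 + 6))*0 = (1*(-1 - 5 + 6))*0 = (1*0)*0 = 0*0 = 0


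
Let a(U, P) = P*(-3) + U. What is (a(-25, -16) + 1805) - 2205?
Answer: -377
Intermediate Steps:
a(U, P) = U - 3*P (a(U, P) = -3*P + U = U - 3*P)
(a(-25, -16) + 1805) - 2205 = ((-25 - 3*(-16)) + 1805) - 2205 = ((-25 + 48) + 1805) - 2205 = (23 + 1805) - 2205 = 1828 - 2205 = -377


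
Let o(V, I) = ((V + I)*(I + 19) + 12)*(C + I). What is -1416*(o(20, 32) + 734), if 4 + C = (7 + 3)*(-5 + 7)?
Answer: -182106096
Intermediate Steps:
C = 16 (C = -4 + (7 + 3)*(-5 + 7) = -4 + 10*2 = -4 + 20 = 16)
o(V, I) = (12 + (19 + I)*(I + V))*(16 + I) (o(V, I) = ((V + I)*(I + 19) + 12)*(16 + I) = ((I + V)*(19 + I) + 12)*(16 + I) = ((19 + I)*(I + V) + 12)*(16 + I) = (12 + (19 + I)*(I + V))*(16 + I))
-1416*(o(20, 32) + 734) = -1416*((192 + 32³ + 35*32² + 304*20 + 316*32 + 20*32² + 35*32*20) + 734) = -1416*((192 + 32768 + 35*1024 + 6080 + 10112 + 20*1024 + 22400) + 734) = -1416*((192 + 32768 + 35840 + 6080 + 10112 + 20480 + 22400) + 734) = -1416*(127872 + 734) = -1416*128606 = -182106096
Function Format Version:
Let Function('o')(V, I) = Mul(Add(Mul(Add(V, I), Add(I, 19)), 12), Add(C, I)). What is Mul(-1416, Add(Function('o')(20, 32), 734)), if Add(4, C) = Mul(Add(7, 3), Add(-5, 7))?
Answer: -182106096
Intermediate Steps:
C = 16 (C = Add(-4, Mul(Add(7, 3), Add(-5, 7))) = Add(-4, Mul(10, 2)) = Add(-4, 20) = 16)
Function('o')(V, I) = Mul(Add(12, Mul(Add(19, I), Add(I, V))), Add(16, I)) (Function('o')(V, I) = Mul(Add(Mul(Add(V, I), Add(I, 19)), 12), Add(16, I)) = Mul(Add(Mul(Add(I, V), Add(19, I)), 12), Add(16, I)) = Mul(Add(Mul(Add(19, I), Add(I, V)), 12), Add(16, I)) = Mul(Add(12, Mul(Add(19, I), Add(I, V))), Add(16, I)))
Mul(-1416, Add(Function('o')(20, 32), 734)) = Mul(-1416, Add(Add(192, Pow(32, 3), Mul(35, Pow(32, 2)), Mul(304, 20), Mul(316, 32), Mul(20, Pow(32, 2)), Mul(35, 32, 20)), 734)) = Mul(-1416, Add(Add(192, 32768, Mul(35, 1024), 6080, 10112, Mul(20, 1024), 22400), 734)) = Mul(-1416, Add(Add(192, 32768, 35840, 6080, 10112, 20480, 22400), 734)) = Mul(-1416, Add(127872, 734)) = Mul(-1416, 128606) = -182106096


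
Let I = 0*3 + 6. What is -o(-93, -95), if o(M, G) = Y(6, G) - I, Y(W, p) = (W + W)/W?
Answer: 4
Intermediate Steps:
Y(W, p) = 2 (Y(W, p) = (2*W)/W = 2)
I = 6 (I = 0 + 6 = 6)
o(M, G) = -4 (o(M, G) = 2 - 1*6 = 2 - 6 = -4)
-o(-93, -95) = -1*(-4) = 4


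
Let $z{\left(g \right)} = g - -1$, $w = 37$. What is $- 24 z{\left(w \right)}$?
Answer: $-912$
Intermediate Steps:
$z{\left(g \right)} = 1 + g$ ($z{\left(g \right)} = g + 1 = 1 + g$)
$- 24 z{\left(w \right)} = - 24 \left(1 + 37\right) = \left(-24\right) 38 = -912$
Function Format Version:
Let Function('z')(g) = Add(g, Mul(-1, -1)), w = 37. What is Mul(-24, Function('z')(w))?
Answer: -912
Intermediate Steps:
Function('z')(g) = Add(1, g) (Function('z')(g) = Add(g, 1) = Add(1, g))
Mul(-24, Function('z')(w)) = Mul(-24, Add(1, 37)) = Mul(-24, 38) = -912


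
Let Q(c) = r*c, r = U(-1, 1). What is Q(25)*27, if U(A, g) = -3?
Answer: -2025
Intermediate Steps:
r = -3
Q(c) = -3*c
Q(25)*27 = -3*25*27 = -75*27 = -2025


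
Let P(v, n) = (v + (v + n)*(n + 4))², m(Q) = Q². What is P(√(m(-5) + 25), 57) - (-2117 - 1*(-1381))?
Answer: 12282465 + 2155740*√2 ≈ 1.5331e+7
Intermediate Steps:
P(v, n) = (v + (4 + n)*(n + v))² (P(v, n) = (v + (n + v)*(4 + n))² = (v + (4 + n)*(n + v))²)
P(√(m(-5) + 25), 57) - (-2117 - 1*(-1381)) = (57² + 4*57 + 5*√((-5)² + 25) + 57*√((-5)² + 25))² - (-2117 - 1*(-1381)) = (3249 + 228 + 5*√(25 + 25) + 57*√(25 + 25))² - (-2117 + 1381) = (3249 + 228 + 5*√50 + 57*√50)² - 1*(-736) = (3249 + 228 + 5*(5*√2) + 57*(5*√2))² + 736 = (3249 + 228 + 25*√2 + 285*√2)² + 736 = (3477 + 310*√2)² + 736 = 736 + (3477 + 310*√2)²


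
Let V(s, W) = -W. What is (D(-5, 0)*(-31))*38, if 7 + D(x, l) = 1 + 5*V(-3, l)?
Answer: 7068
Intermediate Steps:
D(x, l) = -6 - 5*l (D(x, l) = -7 + (1 + 5*(-l)) = -7 + (1 - 5*l) = -6 - 5*l)
(D(-5, 0)*(-31))*38 = ((-6 - 5*0)*(-31))*38 = ((-6 + 0)*(-31))*38 = -6*(-31)*38 = 186*38 = 7068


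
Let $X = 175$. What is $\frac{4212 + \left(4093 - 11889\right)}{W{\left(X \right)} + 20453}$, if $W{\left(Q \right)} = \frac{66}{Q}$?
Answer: $- \frac{627200}{3579341} \approx -0.17523$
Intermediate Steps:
$\frac{4212 + \left(4093 - 11889\right)}{W{\left(X \right)} + 20453} = \frac{4212 + \left(4093 - 11889\right)}{\frac{66}{175} + 20453} = \frac{4212 + \left(4093 - 11889\right)}{66 \cdot \frac{1}{175} + 20453} = \frac{4212 - 7796}{\frac{66}{175} + 20453} = - \frac{3584}{\frac{3579341}{175}} = \left(-3584\right) \frac{175}{3579341} = - \frac{627200}{3579341}$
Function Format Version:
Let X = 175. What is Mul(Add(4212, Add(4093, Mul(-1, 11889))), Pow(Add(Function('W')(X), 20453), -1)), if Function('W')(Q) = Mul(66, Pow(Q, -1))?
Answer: Rational(-627200, 3579341) ≈ -0.17523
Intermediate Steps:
Mul(Add(4212, Add(4093, Mul(-1, 11889))), Pow(Add(Function('W')(X), 20453), -1)) = Mul(Add(4212, Add(4093, Mul(-1, 11889))), Pow(Add(Mul(66, Pow(175, -1)), 20453), -1)) = Mul(Add(4212, Add(4093, -11889)), Pow(Add(Mul(66, Rational(1, 175)), 20453), -1)) = Mul(Add(4212, -7796), Pow(Add(Rational(66, 175), 20453), -1)) = Mul(-3584, Pow(Rational(3579341, 175), -1)) = Mul(-3584, Rational(175, 3579341)) = Rational(-627200, 3579341)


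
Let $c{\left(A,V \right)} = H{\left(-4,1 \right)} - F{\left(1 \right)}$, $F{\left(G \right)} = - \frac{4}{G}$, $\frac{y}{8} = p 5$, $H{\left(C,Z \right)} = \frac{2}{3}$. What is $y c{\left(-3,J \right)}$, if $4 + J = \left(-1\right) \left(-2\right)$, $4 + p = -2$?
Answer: $-1120$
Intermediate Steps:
$p = -6$ ($p = -4 - 2 = -6$)
$H{\left(C,Z \right)} = \frac{2}{3}$ ($H{\left(C,Z \right)} = 2 \cdot \frac{1}{3} = \frac{2}{3}$)
$y = -240$ ($y = 8 \left(\left(-6\right) 5\right) = 8 \left(-30\right) = -240$)
$J = -2$ ($J = -4 - -2 = -4 + 2 = -2$)
$c{\left(A,V \right)} = \frac{14}{3}$ ($c{\left(A,V \right)} = \frac{2}{3} - - \frac{4}{1} = \frac{2}{3} - \left(-4\right) 1 = \frac{2}{3} - -4 = \frac{2}{3} + 4 = \frac{14}{3}$)
$y c{\left(-3,J \right)} = \left(-240\right) \frac{14}{3} = -1120$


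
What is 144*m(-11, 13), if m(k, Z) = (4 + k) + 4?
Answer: -432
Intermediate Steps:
m(k, Z) = 8 + k
144*m(-11, 13) = 144*(8 - 11) = 144*(-3) = -432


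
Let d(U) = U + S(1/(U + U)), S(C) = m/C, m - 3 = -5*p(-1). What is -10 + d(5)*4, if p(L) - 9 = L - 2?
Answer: -1070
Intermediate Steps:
p(L) = 7 + L (p(L) = 9 + (L - 2) = 9 + (-2 + L) = 7 + L)
m = -27 (m = 3 - 5*(7 - 1) = 3 - 5*6 = 3 - 30 = -27)
S(C) = -27/C
d(U) = -53*U (d(U) = U - 54*U = -53*U)
-10 + d(5)*4 = -10 - 53*5*4 = -10 - 265*4 = -10 - 1060 = -1070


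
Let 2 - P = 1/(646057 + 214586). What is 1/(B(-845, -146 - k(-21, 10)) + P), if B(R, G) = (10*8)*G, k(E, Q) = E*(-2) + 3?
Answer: -860643/13148903755 ≈ -6.5454e-5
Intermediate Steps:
k(E, Q) = 3 - 2*E (k(E, Q) = -2*E + 3 = 3 - 2*E)
B(R, G) = 80*G
P = 1721285/860643 (P = 2 - 1/(646057 + 214586) = 2 - 1/860643 = 1721285/860643 ≈ 2.0000)
1/(B(-845, -146 - k(-21, 10)) + P) = 1/(80*(-146 - (3 - 2*(-21))) + 1721285/860643) = 1/(80*(-146 - (3 + 42)) + 1721285/860643) = 1/(80*(-146 - 1*45) + 1721285/860643) = 1/(80*(-146 - 45) + 1721285/860643) = 1/(80*(-191) + 1721285/860643) = 1/(-15280 + 1721285/860643) = 1/(-13148903755/860643) = -860643/13148903755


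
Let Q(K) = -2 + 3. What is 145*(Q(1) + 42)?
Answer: 6235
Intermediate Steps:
Q(K) = 1
145*(Q(1) + 42) = 145*(1 + 42) = 145*43 = 6235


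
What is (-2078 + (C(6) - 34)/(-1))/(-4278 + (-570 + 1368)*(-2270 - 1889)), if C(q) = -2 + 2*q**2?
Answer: 1057/1661580 ≈ 0.00063614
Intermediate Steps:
(-2078 + (C(6) - 34)/(-1))/(-4278 + (-570 + 1368)*(-2270 - 1889)) = (-2078 + ((-2 + 2*6**2) - 34)/(-1))/(-4278 + (-570 + 1368)*(-2270 - 1889)) = (-2078 + ((-2 + 2*36) - 34)*(-1))/(-4278 + 798*(-4159)) = (-2078 + ((-2 + 72) - 34)*(-1))/(-4278 - 3318882) = (-2078 + (70 - 34)*(-1))/(-3323160) = (-2078 + 36*(-1))*(-1/3323160) = (-2078 - 36)*(-1/3323160) = -2114*(-1/3323160) = 1057/1661580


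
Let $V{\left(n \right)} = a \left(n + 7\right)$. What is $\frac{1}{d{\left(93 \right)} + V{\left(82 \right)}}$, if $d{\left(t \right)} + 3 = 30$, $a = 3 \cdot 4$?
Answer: $\frac{1}{1095} \approx 0.00091324$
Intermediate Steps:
$a = 12$
$d{\left(t \right)} = 27$ ($d{\left(t \right)} = -3 + 30 = 27$)
$V{\left(n \right)} = 84 + 12 n$ ($V{\left(n \right)} = 12 \left(n + 7\right) = 12 \left(7 + n\right) = 84 + 12 n$)
$\frac{1}{d{\left(93 \right)} + V{\left(82 \right)}} = \frac{1}{27 + \left(84 + 12 \cdot 82\right)} = \frac{1}{27 + \left(84 + 984\right)} = \frac{1}{27 + 1068} = \frac{1}{1095}$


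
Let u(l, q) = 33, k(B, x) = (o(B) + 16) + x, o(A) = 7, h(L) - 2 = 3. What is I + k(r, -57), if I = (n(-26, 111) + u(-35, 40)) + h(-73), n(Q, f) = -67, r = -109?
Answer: -63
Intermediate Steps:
h(L) = 5 (h(L) = 2 + 3 = 5)
k(B, x) = 23 + x (k(B, x) = (7 + 16) + x = 23 + x)
I = -29 (I = (-67 + 33) + 5 = -34 + 5 = -29)
I + k(r, -57) = -29 + (23 - 57) = -29 - 34 = -63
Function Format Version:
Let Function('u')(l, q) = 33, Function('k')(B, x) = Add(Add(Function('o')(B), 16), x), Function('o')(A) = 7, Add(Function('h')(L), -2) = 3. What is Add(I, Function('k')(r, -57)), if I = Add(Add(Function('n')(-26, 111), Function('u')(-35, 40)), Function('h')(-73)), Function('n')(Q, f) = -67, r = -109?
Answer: -63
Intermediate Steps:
Function('h')(L) = 5 (Function('h')(L) = Add(2, 3) = 5)
Function('k')(B, x) = Add(23, x) (Function('k')(B, x) = Add(Add(7, 16), x) = Add(23, x))
I = -29 (I = Add(Add(-67, 33), 5) = Add(-34, 5) = -29)
Add(I, Function('k')(r, -57)) = Add(-29, Add(23, -57)) = Add(-29, -34) = -63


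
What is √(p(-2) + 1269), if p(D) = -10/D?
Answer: 7*√26 ≈ 35.693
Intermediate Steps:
√(p(-2) + 1269) = √(-10/(-2) + 1269) = √(-10*(-½) + 1269) = √(5 + 1269) = √1274 = 7*√26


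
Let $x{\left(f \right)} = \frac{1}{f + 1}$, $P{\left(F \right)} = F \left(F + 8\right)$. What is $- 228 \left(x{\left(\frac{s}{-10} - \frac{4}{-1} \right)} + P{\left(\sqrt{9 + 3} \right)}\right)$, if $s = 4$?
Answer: $- \frac{64068}{23} - 3648 \sqrt{3} \approx -9104.1$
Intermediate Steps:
$P{\left(F \right)} = F \left(8 + F\right)$
$x{\left(f \right)} = \frac{1}{1 + f}$
$- 228 \left(x{\left(\frac{s}{-10} - \frac{4}{-1} \right)} + P{\left(\sqrt{9 + 3} \right)}\right) = - 228 \left(\frac{1}{1 + \left(\frac{4}{-10} - \frac{4}{-1}\right)} + \sqrt{9 + 3} \left(8 + \sqrt{9 + 3}\right)\right) = - 228 \left(\frac{1}{1 + \left(4 \left(- \frac{1}{10}\right) - -4\right)} + \sqrt{12} \left(8 + \sqrt{12}\right)\right) = - 228 \left(\frac{1}{1 + \left(- \frac{2}{5} + 4\right)} + 2 \sqrt{3} \left(8 + 2 \sqrt{3}\right)\right) = - 228 \left(\frac{1}{1 + \frac{18}{5}} + 2 \sqrt{3} \left(8 + 2 \sqrt{3}\right)\right) = - 228 \left(\frac{1}{\frac{23}{5}} + 2 \sqrt{3} \left(8 + 2 \sqrt{3}\right)\right) = - 228 \left(\frac{5}{23} + 2 \sqrt{3} \left(8 + 2 \sqrt{3}\right)\right) = - \frac{1140}{23} - 456 \sqrt{3} \left(8 + 2 \sqrt{3}\right)$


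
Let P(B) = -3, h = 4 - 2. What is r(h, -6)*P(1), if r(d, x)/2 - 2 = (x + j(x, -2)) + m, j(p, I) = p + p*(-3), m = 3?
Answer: -66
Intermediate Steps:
h = 2
j(p, I) = -2*p (j(p, I) = p - 3*p = -2*p)
r(d, x) = 10 - 2*x (r(d, x) = 4 + 2*((x - 2*x) + 3) = 4 + 2*(-x + 3) = 4 + 2*(3 - x) = 4 + (6 - 2*x) = 10 - 2*x)
r(h, -6)*P(1) = (10 - 2*(-6))*(-3) = (10 + 12)*(-3) = 22*(-3) = -66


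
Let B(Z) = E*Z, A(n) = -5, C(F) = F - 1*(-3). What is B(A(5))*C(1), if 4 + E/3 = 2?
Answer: 120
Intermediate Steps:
E = -6 (E = -12 + 3*2 = -12 + 6 = -6)
C(F) = 3 + F (C(F) = F + 3 = 3 + F)
B(Z) = -6*Z
B(A(5))*C(1) = (-6*(-5))*(3 + 1) = 30*4 = 120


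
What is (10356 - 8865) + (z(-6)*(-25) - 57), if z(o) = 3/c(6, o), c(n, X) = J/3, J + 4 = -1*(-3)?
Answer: 1659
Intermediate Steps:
J = -1 (J = -4 - 1*(-3) = -4 + 3 = -1)
c(n, X) = -⅓ (c(n, X) = -1/3 = -1*⅓ = -⅓)
z(o) = -9 (z(o) = 3/(-⅓) = 3*(-3) = -9)
(10356 - 8865) + (z(-6)*(-25) - 57) = (10356 - 8865) + (-9*(-25) - 57) = 1491 + (225 - 57) = 1491 + 168 = 1659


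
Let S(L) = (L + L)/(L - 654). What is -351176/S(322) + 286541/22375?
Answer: 93174837443/514625 ≈ 1.8105e+5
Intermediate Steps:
S(L) = 2*L/(-654 + L) (S(L) = (2*L)/(-654 + L) = 2*L/(-654 + L))
-351176/S(322) + 286541/22375 = -351176/(2*322/(-654 + 322)) + 286541/22375 = -351176/(2*322/(-332)) + 286541*(1/22375) = -351176/(2*322*(-1/332)) + 286541/22375 = -351176/(-161/83) + 286541/22375 = -351176*(-83/161) + 286541/22375 = 4163944/23 + 286541/22375 = 93174837443/514625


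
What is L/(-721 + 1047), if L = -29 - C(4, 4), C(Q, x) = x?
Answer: -33/326 ≈ -0.10123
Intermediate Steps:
L = -33 (L = -29 - 1*4 = -29 - 4 = -33)
L/(-721 + 1047) = -33/(-721 + 1047) = -33/326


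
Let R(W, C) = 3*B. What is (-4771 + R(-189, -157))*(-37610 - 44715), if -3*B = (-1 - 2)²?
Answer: 393513500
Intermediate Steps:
B = -3 (B = -(-1 - 2)²/3 = -⅓*(-3)² = -⅓*9 = -3)
R(W, C) = -9 (R(W, C) = 3*(-3) = -9)
(-4771 + R(-189, -157))*(-37610 - 44715) = (-4771 - 9)*(-37610 - 44715) = -4780*(-82325) = 393513500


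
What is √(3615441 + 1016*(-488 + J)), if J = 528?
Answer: √3656081 ≈ 1912.1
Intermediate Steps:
√(3615441 + 1016*(-488 + J)) = √(3615441 + 1016*(-488 + 528)) = √(3615441 + 1016*40) = √(3615441 + 40640) = √3656081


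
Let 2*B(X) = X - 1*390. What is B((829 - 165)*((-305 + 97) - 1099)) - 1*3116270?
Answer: -3550389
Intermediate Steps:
B(X) = -195 + X/2 (B(X) = (X - 1*390)/2 = (X - 390)/2 = (-390 + X)/2 = -195 + X/2)
B((829 - 165)*((-305 + 97) - 1099)) - 1*3116270 = (-195 + ((829 - 165)*((-305 + 97) - 1099))/2) - 1*3116270 = (-195 + (664*(-208 - 1099))/2) - 3116270 = (-195 + (664*(-1307))/2) - 3116270 = (-195 + (1/2)*(-867848)) - 3116270 = (-195 - 433924) - 3116270 = -434119 - 3116270 = -3550389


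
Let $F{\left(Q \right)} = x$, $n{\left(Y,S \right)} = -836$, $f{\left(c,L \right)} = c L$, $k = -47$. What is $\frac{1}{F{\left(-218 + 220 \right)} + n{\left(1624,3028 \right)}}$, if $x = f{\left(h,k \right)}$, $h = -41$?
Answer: $\frac{1}{1091} \approx 0.00091659$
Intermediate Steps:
$f{\left(c,L \right)} = L c$
$x = 1927$ ($x = \left(-47\right) \left(-41\right) = 1927$)
$F{\left(Q \right)} = 1927$
$\frac{1}{F{\left(-218 + 220 \right)} + n{\left(1624,3028 \right)}} = \frac{1}{1927 - 836} = \frac{1}{1091}$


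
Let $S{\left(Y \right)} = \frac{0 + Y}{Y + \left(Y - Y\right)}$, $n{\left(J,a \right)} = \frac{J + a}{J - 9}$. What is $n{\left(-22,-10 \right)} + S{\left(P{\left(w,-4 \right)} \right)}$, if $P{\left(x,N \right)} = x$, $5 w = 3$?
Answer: $\frac{63}{31} \approx 2.0323$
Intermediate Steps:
$w = \frac{3}{5}$ ($w = \frac{1}{5} \cdot 3 = \frac{3}{5} \approx 0.6$)
$n{\left(J,a \right)} = \frac{J + a}{-9 + J}$
$S{\left(Y \right)} = 1$ ($S{\left(Y \right)} = \frac{Y}{Y + 0} = \frac{Y}{Y} = 1$)
$n{\left(-22,-10 \right)} + S{\left(P{\left(w,-4 \right)} \right)} = \frac{-22 - 10}{-9 - 22} + 1 = \frac{1}{-31} \left(-32\right) + 1 = \left(- \frac{1}{31}\right) \left(-32\right) + 1 = \frac{32}{31} + 1 = \frac{63}{31}$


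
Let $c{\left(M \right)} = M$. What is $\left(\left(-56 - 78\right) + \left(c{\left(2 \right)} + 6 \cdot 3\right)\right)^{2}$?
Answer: $12996$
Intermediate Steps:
$\left(\left(-56 - 78\right) + \left(c{\left(2 \right)} + 6 \cdot 3\right)\right)^{2} = \left(\left(-56 - 78\right) + \left(2 + 6 \cdot 3\right)\right)^{2} = \left(-134 + \left(2 + 18\right)\right)^{2} = \left(-134 + 20\right)^{2} = \left(-114\right)^{2} = 12996$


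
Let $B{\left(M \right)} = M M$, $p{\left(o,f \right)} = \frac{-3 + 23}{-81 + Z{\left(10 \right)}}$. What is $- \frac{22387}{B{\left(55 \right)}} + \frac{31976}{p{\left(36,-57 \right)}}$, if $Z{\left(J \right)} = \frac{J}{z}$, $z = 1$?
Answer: $- \frac{343404657}{3025} \approx -1.1352 \cdot 10^{5}$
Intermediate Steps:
$Z{\left(J \right)} = J$ ($Z{\left(J \right)} = \frac{J}{1} = J 1 = J$)
$p{\left(o,f \right)} = - \frac{20}{71}$ ($p{\left(o,f \right)} = \frac{-3 + 23}{-81 + 10} = \frac{20}{-71} = 20 \left(- \frac{1}{71}\right) = - \frac{20}{71}$)
$B{\left(M \right)} = M^{2}$
$- \frac{22387}{B{\left(55 \right)}} + \frac{31976}{p{\left(36,-57 \right)}} = - \frac{22387}{55^{2}} + \frac{31976}{- \frac{20}{71}} = - \frac{22387}{3025} + 31976 \left(- \frac{71}{20}\right) = \left(-22387\right) \frac{1}{3025} - \frac{567574}{5} = - \frac{22387}{3025} - \frac{567574}{5} = - \frac{343404657}{3025}$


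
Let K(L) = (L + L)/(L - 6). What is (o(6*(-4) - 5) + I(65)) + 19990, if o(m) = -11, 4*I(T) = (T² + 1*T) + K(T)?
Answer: 1242071/59 ≈ 21052.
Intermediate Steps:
K(L) = 2*L/(-6 + L) (K(L) = (2*L)/(-6 + L) = 2*L/(-6 + L))
I(T) = T/4 + T²/4 + T/(2*(-6 + T)) (I(T) = ((T² + 1*T) + 2*T/(-6 + T))/4 = ((T² + T) + 2*T/(-6 + T))/4 = ((T + T²) + 2*T/(-6 + T))/4 = (T + T² + 2*T/(-6 + T))/4 = T/4 + T²/4 + T/(2*(-6 + T)))
(o(6*(-4) - 5) + I(65)) + 19990 = (-11 + (¼)*65*(2 + (1 + 65)*(-6 + 65))/(-6 + 65)) + 19990 = (-11 + (¼)*65*(2 + 66*59)/59) + 19990 = (-11 + (¼)*65*(1/59)*(2 + 3894)) + 19990 = (-11 + (¼)*65*(1/59)*3896) + 19990 = (-11 + 63310/59) + 19990 = 62661/59 + 19990 = 1242071/59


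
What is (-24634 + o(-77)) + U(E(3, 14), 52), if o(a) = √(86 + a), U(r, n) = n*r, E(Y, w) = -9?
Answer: -25099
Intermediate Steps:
(-24634 + o(-77)) + U(E(3, 14), 52) = (-24634 + √(86 - 77)) + 52*(-9) = (-24634 + √9) - 468 = (-24634 + 3) - 468 = -24631 - 468 = -25099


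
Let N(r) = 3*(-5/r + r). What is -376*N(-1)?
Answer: -4512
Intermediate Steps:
N(r) = -15/r + 3*r (N(r) = 3*(r - 5/r) = -15/r + 3*r)
-376*N(-1) = -376*(-15/(-1) + 3*(-1)) = -376*(-15*(-1) - 3) = -376*(15 - 3) = -376*12 = -4512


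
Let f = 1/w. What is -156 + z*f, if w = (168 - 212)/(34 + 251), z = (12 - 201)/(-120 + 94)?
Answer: -232329/1144 ≈ -203.08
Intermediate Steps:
z = 189/26 (z = -189/(-26) = -189*(-1/26) = 189/26 ≈ 7.2692)
w = -44/285 ≈ -0.15439
f = -285/44 (f = 1/(-44/285) = -285/44 ≈ -6.4773)
-156 + z*f = -156 + (189/26)*(-285/44) = -156 - 53865/1144 = -232329/1144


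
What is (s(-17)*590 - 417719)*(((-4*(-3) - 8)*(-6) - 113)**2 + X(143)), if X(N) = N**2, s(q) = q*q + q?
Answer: -10088399102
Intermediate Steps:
s(q) = q + q**2 (s(q) = q**2 + q = q + q**2)
(s(-17)*590 - 417719)*(((-4*(-3) - 8)*(-6) - 113)**2 + X(143)) = (-17*(1 - 17)*590 - 417719)*(((-4*(-3) - 8)*(-6) - 113)**2 + 143**2) = (-17*(-16)*590 - 417719)*(((12 - 8)*(-6) - 113)**2 + 20449) = (272*590 - 417719)*((4*(-6) - 113)**2 + 20449) = (160480 - 417719)*((-24 - 113)**2 + 20449) = -257239*((-137)**2 + 20449) = -257239*(18769 + 20449) = -257239*39218 = -10088399102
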